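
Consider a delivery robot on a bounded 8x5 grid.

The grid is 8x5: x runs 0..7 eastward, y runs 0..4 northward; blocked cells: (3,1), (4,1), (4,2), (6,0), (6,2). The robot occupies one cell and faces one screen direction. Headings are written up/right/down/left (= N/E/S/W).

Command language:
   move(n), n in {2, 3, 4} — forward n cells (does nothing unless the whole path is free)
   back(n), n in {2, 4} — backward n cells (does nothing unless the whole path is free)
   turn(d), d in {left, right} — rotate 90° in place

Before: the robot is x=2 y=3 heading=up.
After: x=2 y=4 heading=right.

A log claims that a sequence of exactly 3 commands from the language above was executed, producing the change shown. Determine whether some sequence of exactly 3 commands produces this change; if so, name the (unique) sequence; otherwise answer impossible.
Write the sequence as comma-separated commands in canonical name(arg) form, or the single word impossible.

key: position moved to (2,4) AND the heading swung to E — translation plus rotation needed
t0: x=2 y=3 heading=up
step 1 (back(2)): x=2 y=1 heading=up
step 2 (move(3)): x=2 y=4 heading=up
step 3 (turn(right)): x=2 y=4 heading=right
uniquely the one of 343 3-step routes that fits.

back(2), move(3), turn(right)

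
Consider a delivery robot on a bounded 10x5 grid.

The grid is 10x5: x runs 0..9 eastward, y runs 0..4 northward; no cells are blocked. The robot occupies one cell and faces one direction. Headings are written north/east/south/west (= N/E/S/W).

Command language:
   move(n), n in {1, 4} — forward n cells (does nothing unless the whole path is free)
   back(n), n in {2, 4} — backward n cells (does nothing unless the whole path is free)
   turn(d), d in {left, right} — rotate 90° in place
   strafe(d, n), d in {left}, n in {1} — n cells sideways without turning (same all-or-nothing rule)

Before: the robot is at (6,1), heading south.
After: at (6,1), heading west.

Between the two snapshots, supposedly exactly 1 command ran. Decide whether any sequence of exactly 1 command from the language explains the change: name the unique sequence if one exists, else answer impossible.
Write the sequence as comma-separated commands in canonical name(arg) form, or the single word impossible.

turn(right)

key: parked at (6,1) the whole time — nothing moves the robot
t0: at (6,1), heading south
step 1 (turn(right)): at (6,1), heading west
no rival 1-sequence matches.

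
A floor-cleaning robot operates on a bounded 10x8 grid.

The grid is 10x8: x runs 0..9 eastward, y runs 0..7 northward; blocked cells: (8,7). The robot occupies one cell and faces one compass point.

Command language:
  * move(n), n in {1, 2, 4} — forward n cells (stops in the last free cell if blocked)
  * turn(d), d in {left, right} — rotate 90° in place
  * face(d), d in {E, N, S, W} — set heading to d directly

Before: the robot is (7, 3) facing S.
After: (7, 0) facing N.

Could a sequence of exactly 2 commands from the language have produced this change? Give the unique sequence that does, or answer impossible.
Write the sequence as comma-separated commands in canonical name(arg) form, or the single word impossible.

key: running face(N) before move(4) would end elsewhere — order is forced
from: (7, 3) facing S
1. move(4) → (7, 0) facing S
2. face(N) → (7, 0) facing N
no rival 2-sequence matches.

move(4), face(N)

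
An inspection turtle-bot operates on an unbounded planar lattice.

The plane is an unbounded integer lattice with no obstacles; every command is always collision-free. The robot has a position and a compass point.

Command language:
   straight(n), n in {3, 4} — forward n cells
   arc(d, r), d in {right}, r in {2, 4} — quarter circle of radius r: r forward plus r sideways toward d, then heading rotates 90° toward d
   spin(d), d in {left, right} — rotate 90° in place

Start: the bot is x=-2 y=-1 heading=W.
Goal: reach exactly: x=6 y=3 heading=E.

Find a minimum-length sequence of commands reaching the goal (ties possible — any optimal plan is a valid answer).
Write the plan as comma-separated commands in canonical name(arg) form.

spin(right), arc(right, 4), straight(4)

from: x=-2 y=-1 heading=W
step 1 (spin(right)): x=-2 y=-1 heading=N
step 2 (arc(right, 4)): x=2 y=3 heading=E
step 3 (straight(4)): x=6 y=3 heading=E
shorter routes all fall short; 3 is best.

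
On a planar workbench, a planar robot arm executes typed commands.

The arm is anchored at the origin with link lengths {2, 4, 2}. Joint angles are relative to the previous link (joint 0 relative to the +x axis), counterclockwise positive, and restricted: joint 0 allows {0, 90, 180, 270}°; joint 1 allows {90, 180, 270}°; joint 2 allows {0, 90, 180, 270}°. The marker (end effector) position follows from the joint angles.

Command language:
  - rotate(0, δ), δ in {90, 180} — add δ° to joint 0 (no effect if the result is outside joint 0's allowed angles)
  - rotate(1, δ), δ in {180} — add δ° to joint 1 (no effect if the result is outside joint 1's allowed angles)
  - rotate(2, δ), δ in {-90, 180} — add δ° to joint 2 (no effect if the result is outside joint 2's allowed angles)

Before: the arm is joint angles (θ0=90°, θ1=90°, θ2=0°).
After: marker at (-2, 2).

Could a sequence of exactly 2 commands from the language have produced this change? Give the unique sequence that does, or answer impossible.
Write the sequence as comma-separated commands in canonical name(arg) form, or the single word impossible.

rotate(2, -90), rotate(2, -90)

begin: joint angles (θ0=90°, θ1=90°, θ2=0°)
step 1 (rotate(2, -90)): joint angles (θ0=90°, θ1=90°, θ2=270°)
step 2 (rotate(2, -90)): joint angles (θ0=90°, θ1=90°, θ2=180°)
all 25 alternatives checked — unique.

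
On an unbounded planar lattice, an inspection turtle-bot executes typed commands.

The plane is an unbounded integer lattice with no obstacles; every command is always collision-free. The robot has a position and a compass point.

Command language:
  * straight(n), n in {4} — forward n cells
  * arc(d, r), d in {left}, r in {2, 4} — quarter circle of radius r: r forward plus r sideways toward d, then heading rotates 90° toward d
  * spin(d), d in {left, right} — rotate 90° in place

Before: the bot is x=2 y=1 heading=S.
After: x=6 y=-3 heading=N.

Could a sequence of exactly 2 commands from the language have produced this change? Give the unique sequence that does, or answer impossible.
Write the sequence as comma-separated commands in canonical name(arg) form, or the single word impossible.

key: cell and facing (now N) both changed — the 2 commands mix motion and turning
initial: x=2 y=1 heading=S
t=1 arc(left, 4) ⇒ x=6 y=-3 heading=E
t=2 spin(left) ⇒ x=6 y=-3 heading=N
uniquely the one of 25 2-step routes that fits.

arc(left, 4), spin(left)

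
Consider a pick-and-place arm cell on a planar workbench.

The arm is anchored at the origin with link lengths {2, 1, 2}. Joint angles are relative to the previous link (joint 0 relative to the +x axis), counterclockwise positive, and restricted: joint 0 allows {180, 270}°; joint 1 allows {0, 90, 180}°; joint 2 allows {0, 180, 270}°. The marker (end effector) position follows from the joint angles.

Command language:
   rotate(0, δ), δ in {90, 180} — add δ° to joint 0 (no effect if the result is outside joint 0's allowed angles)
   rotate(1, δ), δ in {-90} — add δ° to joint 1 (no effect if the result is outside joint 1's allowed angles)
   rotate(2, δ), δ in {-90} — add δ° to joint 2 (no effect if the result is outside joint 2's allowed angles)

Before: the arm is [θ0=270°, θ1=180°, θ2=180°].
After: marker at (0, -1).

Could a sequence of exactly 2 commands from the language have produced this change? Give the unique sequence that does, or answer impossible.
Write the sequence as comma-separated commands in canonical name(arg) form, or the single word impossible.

rotate(1, -90), rotate(1, -90)

t0: [θ0=270°, θ1=180°, θ2=180°]
1. rotate(1, -90) → [θ0=270°, θ1=90°, θ2=180°]
2. rotate(1, -90) → [θ0=270°, θ1=0°, θ2=180°]
no other 2-command option fits: unique.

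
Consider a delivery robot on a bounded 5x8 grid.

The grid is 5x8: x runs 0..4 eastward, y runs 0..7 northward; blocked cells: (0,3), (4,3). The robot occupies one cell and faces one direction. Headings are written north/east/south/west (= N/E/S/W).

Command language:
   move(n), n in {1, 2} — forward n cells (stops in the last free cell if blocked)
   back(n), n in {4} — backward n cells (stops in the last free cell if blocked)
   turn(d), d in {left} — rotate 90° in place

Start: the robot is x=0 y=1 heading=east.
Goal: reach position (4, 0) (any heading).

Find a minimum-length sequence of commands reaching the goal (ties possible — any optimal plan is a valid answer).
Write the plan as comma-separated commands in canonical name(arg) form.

turn(left), back(4), turn(left), back(4)

t0: x=0 y=1 heading=east
[1] after turn(left): x=0 y=1 heading=north
[2] after back(4): x=0 y=0 heading=north
[3] after turn(left): x=0 y=0 heading=west
[4] after back(4): x=4 y=0 heading=west
no 3-step plan works, so 4 is optimal.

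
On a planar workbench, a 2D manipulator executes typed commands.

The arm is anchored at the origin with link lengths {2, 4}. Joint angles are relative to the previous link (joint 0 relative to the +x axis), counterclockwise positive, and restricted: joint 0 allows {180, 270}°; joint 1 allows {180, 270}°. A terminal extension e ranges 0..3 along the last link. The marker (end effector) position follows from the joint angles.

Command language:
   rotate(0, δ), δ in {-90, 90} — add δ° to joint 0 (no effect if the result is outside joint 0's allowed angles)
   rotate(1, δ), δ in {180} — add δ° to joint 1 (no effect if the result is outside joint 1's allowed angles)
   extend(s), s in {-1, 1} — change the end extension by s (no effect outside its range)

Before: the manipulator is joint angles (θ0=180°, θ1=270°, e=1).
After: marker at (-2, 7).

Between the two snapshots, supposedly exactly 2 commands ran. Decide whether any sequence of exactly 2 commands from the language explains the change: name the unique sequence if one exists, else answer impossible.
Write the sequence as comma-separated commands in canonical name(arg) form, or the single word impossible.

extend(1), extend(1)

start: joint angles (θ0=180°, θ1=270°, e=1)
[1] after extend(1): joint angles (θ0=180°, θ1=270°, e=2)
[2] after extend(1): joint angles (θ0=180°, θ1=270°, e=3)
uniquely the one of 25 2-step routes that fits.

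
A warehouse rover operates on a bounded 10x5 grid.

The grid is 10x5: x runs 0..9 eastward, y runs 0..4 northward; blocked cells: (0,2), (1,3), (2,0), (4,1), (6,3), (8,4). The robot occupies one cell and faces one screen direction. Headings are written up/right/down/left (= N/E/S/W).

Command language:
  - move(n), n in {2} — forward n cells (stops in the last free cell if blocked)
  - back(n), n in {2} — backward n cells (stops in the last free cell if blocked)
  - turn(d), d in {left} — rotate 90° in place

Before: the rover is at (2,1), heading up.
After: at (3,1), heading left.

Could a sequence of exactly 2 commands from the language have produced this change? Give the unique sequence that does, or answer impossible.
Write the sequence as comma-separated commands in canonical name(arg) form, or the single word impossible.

key: back(2) is stopped early by the blocked cell at (4,1)
initial: at (2,1), heading up
[1] after turn(left): at (2,1), heading left
[2] after back(2): at (3,1), heading left
no other 2-command option fits: unique.

turn(left), back(2)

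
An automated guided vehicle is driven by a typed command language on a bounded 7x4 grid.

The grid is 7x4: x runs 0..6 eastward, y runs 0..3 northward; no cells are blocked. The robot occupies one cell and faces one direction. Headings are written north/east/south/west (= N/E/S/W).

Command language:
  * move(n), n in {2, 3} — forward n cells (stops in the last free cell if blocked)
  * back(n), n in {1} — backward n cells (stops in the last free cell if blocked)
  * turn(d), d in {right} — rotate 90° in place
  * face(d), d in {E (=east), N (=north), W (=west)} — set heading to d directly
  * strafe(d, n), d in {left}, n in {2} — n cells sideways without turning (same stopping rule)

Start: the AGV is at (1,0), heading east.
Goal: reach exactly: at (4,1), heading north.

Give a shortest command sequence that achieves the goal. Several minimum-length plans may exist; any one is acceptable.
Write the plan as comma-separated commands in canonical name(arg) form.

t0: at (1,0), heading east
t=1 strafe(left, 2) ⇒ at (1,2), heading east
t=2 move(3) ⇒ at (4,2), heading east
t=3 face(N) ⇒ at (4,2), heading north
t=4 back(1) ⇒ at (4,1), heading north
no 3-step plan works, so 4 is optimal.

strafe(left, 2), move(3), face(N), back(1)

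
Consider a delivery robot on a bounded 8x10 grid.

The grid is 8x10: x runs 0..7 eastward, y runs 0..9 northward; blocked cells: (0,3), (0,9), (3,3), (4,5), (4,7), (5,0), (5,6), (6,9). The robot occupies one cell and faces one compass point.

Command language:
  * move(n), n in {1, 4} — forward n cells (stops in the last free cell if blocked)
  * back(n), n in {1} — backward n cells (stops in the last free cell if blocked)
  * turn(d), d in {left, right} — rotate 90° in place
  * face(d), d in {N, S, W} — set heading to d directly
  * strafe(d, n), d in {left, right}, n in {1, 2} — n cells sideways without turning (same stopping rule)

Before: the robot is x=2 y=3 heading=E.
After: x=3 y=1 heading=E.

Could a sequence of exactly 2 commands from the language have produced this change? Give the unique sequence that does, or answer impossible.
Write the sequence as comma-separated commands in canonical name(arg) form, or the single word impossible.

key: heading stays E — no command in the sequence turns
start: x=2 y=3 heading=E
[1] after strafe(right, 2): x=2 y=1 heading=E
[2] after move(1): x=3 y=1 heading=E
uniquely the one of 144 2-step routes that fits.

strafe(right, 2), move(1)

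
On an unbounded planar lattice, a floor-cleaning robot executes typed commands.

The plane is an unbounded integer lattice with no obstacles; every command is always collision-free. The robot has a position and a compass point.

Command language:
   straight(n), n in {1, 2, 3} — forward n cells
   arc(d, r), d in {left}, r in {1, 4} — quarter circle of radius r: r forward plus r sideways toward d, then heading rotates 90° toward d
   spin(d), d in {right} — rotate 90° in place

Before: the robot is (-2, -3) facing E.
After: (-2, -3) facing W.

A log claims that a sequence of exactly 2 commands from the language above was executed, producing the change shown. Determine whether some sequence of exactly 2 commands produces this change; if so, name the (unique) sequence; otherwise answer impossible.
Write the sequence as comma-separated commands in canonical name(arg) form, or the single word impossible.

key: parked at (-2,-3) the whole time — nothing moves the robot
initial: (-2, -3) facing E
1. spin(right) → (-2, -3) facing S
2. spin(right) → (-2, -3) facing W
all 36 alternatives checked — unique.

spin(right), spin(right)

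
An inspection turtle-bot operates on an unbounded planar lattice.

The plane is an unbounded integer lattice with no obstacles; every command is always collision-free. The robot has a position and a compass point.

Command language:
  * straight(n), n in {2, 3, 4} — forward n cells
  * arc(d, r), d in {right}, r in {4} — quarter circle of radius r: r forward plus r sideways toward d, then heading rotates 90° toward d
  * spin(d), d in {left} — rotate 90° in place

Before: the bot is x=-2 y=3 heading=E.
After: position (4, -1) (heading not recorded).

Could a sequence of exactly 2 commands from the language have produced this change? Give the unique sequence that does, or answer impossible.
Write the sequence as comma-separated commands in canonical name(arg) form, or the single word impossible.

straight(2), arc(right, 4)

key: running arc(right, 4) before straight(2) would end elsewhere — order is forced
from: x=-2 y=3 heading=E
[1] after straight(2): x=0 y=3 heading=E
[2] after arc(right, 4): x=4 y=-1 heading=S
no other 2-command option fits: unique.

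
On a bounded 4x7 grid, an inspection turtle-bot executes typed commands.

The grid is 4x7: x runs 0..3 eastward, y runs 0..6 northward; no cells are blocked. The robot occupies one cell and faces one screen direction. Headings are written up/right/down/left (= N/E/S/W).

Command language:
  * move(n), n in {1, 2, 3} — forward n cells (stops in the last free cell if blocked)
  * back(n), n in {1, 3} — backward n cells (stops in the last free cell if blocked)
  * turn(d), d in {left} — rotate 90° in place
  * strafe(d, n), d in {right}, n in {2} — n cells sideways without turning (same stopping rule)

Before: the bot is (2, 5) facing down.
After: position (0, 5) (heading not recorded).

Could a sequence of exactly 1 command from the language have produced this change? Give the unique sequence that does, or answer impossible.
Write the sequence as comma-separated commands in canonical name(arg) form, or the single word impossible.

strafe(right, 2)

initial: (2, 5) facing down
t=1 strafe(right, 2) ⇒ (0, 5) facing down
all 7 alternatives checked — unique.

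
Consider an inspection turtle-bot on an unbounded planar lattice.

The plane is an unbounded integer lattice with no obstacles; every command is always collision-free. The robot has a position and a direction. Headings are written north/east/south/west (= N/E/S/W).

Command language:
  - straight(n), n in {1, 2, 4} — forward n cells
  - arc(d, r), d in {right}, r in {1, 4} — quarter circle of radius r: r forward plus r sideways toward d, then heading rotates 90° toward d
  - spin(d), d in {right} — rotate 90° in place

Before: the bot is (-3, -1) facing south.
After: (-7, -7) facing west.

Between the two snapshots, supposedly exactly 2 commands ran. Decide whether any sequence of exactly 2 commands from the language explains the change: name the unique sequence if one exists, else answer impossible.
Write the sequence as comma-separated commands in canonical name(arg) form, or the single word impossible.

key: order matters: swapping straight(2) and arc(right, 4) lands elsewhere
from: (-3, -1) facing south
step 1 (straight(2)): (-3, -3) facing south
step 2 (arc(right, 4)): (-7, -7) facing west
no rival 2-sequence matches.

straight(2), arc(right, 4)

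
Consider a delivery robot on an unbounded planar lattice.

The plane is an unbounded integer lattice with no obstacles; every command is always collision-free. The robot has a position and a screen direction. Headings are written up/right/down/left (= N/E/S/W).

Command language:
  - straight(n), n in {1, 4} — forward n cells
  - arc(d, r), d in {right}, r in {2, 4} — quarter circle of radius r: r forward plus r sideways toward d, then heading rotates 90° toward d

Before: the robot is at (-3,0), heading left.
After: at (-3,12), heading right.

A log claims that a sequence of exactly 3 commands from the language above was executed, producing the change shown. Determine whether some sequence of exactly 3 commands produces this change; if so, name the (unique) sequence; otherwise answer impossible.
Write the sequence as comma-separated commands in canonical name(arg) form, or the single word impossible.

arc(right, 4), straight(4), arc(right, 4)

key: cell and facing (now E) both changed — the 3 commands mix motion and turning
t0: at (-3,0), heading left
1. arc(right, 4) → at (-7,4), heading up
2. straight(4) → at (-7,8), heading up
3. arc(right, 4) → at (-3,12), heading right
all 64 alternatives checked — unique.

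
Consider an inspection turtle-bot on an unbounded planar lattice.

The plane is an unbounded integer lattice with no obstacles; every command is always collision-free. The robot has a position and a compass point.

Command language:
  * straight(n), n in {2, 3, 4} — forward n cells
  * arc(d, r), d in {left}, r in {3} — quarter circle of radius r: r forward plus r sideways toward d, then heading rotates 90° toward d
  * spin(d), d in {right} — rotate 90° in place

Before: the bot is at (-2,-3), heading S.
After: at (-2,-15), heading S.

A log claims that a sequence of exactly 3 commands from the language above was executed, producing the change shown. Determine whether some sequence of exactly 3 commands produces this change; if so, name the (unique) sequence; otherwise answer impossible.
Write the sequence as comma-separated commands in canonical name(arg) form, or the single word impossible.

straight(4), straight(4), straight(4)

key: still facing S at the end — nothing in the sequence rotates
initial: at (-2,-3), heading S
t=1 straight(4) ⇒ at (-2,-7), heading S
t=2 straight(4) ⇒ at (-2,-11), heading S
t=3 straight(4) ⇒ at (-2,-15), heading S
no other 3-command option fits: unique.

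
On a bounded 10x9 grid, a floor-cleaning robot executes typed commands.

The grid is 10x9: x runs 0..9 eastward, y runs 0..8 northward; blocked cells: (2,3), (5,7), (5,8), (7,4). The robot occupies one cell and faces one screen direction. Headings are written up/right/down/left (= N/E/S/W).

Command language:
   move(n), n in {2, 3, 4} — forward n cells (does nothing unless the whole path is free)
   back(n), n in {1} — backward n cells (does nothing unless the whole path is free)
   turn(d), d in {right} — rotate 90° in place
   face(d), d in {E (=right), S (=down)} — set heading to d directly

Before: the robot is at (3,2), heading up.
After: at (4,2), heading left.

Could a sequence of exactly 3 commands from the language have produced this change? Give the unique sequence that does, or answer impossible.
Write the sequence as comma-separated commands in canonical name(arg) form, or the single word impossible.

key: running back(1) before face(S) would end elsewhere — order is forced
initial: at (3,2), heading up
[1] after face(S): at (3,2), heading down
[2] after turn(right): at (3,2), heading left
[3] after back(1): at (4,2), heading left
no other 3-command option fits: unique.

face(S), turn(right), back(1)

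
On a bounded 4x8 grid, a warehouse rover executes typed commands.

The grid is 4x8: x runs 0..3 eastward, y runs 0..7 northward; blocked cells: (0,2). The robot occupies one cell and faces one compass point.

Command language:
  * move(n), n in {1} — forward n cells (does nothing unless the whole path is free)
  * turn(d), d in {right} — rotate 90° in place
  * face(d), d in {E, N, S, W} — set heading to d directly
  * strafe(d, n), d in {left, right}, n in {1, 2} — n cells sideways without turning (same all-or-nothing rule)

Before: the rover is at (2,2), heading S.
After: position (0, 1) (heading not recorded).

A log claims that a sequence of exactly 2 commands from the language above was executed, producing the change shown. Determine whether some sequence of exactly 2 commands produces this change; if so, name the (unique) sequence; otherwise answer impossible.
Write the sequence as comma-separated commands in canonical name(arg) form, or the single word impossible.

move(1), strafe(right, 2)

key: order matters: swapping move(1) and strafe(right, 2) lands elsewhere
start: at (2,2), heading S
step 1 (move(1)): at (2,1), heading S
step 2 (strafe(right, 2)): at (0,1), heading S
no other 2-command option fits: unique.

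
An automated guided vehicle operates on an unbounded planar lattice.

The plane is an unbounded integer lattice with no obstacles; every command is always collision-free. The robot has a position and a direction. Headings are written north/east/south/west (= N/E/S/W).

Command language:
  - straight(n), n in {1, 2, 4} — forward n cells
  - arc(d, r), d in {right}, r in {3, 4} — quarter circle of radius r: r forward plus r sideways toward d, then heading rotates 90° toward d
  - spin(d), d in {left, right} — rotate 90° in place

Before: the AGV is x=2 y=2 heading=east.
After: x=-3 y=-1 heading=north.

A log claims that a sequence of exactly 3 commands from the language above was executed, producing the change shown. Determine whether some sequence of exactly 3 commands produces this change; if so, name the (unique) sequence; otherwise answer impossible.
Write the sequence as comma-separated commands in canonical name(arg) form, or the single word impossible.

arc(right, 3), arc(right, 4), arc(right, 4)

key: running arc(right, 4) before arc(right, 3) would end elsewhere — order is forced
initial: x=2 y=2 heading=east
[1] after arc(right, 3): x=5 y=-1 heading=south
[2] after arc(right, 4): x=1 y=-5 heading=west
[3] after arc(right, 4): x=-3 y=-1 heading=north
no rival 3-sequence matches.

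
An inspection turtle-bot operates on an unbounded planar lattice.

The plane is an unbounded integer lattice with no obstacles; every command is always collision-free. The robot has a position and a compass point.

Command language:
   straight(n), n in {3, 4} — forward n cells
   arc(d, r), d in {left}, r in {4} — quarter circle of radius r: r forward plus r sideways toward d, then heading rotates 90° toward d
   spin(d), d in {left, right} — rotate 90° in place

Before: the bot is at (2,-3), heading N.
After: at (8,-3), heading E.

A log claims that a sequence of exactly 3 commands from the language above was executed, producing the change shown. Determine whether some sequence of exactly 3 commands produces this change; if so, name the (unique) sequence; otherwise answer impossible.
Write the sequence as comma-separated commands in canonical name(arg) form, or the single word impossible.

spin(right), straight(3), straight(3)

key: cell and facing (now E) both changed — the 3 commands mix motion and turning
start: at (2,-3), heading N
[1] after spin(right): at (2,-3), heading E
[2] after straight(3): at (5,-3), heading E
[3] after straight(3): at (8,-3), heading E
no other 3-command option fits: unique.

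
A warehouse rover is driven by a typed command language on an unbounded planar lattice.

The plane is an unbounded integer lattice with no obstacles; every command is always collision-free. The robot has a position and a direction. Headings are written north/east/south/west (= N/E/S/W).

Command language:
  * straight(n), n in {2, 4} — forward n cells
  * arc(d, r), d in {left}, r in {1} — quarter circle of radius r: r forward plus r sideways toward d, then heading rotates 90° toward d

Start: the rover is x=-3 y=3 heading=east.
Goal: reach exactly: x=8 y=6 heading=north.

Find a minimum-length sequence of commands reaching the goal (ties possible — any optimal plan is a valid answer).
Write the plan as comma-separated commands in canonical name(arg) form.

initial: x=-3 y=3 heading=east
1. straight(2) → x=-1 y=3 heading=east
2. straight(4) → x=3 y=3 heading=east
3. straight(4) → x=7 y=3 heading=east
4. arc(left, 1) → x=8 y=4 heading=north
5. straight(2) → x=8 y=6 heading=north
nothing shorter than 5 reaches the goal.

straight(2), straight(4), straight(4), arc(left, 1), straight(2)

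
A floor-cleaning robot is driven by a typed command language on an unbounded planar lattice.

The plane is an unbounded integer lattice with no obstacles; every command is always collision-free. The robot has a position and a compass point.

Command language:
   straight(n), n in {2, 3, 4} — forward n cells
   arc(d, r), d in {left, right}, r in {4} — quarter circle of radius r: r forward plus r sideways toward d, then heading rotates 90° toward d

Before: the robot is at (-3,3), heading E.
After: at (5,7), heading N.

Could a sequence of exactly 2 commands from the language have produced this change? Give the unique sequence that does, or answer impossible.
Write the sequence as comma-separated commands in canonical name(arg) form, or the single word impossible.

straight(4), arc(left, 4)

key: cell and facing (now N) both changed — the 2 commands mix motion and turning
from: at (-3,3), heading E
t=1 straight(4) ⇒ at (1,3), heading E
t=2 arc(left, 4) ⇒ at (5,7), heading N
uniquely the one of 25 2-step routes that fits.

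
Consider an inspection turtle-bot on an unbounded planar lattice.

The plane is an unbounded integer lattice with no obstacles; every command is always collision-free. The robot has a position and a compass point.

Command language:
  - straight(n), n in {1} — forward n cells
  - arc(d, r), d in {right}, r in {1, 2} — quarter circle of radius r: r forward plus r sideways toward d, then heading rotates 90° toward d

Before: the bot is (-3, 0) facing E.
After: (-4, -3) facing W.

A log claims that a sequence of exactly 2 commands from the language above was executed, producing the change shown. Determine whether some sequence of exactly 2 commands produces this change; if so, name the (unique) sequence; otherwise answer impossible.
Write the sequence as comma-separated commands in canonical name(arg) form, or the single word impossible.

arc(right, 1), arc(right, 2)

key: order matters: swapping arc(right, 1) and arc(right, 2) lands elsewhere
initial: (-3, 0) facing E
1. arc(right, 1) → (-2, -1) facing S
2. arc(right, 2) → (-4, -3) facing W
all 9 alternatives checked — unique.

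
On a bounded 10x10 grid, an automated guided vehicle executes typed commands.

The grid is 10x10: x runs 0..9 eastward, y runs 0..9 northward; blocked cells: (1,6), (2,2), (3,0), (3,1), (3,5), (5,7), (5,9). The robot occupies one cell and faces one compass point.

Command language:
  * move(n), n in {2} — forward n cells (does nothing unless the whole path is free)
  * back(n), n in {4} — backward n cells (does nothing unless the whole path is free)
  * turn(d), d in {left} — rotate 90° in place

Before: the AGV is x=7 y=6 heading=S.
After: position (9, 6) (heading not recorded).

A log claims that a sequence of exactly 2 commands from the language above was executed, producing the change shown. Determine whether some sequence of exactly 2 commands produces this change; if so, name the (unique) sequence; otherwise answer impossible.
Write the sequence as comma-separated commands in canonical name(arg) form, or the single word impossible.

turn(left), move(2)

key: running move(2) before turn(left) would end elsewhere — order is forced
t0: x=7 y=6 heading=S
[1] after turn(left): x=7 y=6 heading=E
[2] after move(2): x=9 y=6 heading=E
no other 2-command option fits: unique.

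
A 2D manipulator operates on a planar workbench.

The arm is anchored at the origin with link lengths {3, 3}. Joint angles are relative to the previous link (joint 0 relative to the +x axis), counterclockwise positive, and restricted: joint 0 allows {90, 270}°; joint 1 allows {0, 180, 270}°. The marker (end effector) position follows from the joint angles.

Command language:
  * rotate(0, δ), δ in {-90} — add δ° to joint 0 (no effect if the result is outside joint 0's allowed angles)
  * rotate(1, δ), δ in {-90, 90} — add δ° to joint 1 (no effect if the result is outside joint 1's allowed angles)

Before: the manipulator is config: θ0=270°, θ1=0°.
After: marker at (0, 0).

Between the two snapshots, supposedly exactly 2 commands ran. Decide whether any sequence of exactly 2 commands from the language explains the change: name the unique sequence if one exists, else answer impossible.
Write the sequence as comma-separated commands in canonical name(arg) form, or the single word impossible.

rotate(1, -90), rotate(1, -90)

t0: config: θ0=270°, θ1=0°
[1] after rotate(1, -90): config: θ0=270°, θ1=270°
[2] after rotate(1, -90): config: θ0=270°, θ1=180°
no rival 2-sequence matches.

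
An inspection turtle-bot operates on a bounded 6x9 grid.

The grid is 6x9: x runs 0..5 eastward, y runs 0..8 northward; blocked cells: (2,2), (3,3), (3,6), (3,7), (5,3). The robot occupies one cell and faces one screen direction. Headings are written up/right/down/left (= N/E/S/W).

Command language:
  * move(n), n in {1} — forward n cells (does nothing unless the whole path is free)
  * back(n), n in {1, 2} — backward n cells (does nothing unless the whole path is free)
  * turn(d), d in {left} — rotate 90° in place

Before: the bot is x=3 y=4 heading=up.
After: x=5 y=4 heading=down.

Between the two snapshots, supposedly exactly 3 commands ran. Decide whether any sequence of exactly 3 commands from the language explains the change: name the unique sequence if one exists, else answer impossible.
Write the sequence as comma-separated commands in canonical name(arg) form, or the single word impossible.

key: position moved to (5,4) AND the heading swung to S — translation plus rotation needed
t0: x=3 y=4 heading=up
t=1 turn(left) ⇒ x=3 y=4 heading=left
t=2 back(2) ⇒ x=5 y=4 heading=left
t=3 turn(left) ⇒ x=5 y=4 heading=down
no other 3-command option fits: unique.

turn(left), back(2), turn(left)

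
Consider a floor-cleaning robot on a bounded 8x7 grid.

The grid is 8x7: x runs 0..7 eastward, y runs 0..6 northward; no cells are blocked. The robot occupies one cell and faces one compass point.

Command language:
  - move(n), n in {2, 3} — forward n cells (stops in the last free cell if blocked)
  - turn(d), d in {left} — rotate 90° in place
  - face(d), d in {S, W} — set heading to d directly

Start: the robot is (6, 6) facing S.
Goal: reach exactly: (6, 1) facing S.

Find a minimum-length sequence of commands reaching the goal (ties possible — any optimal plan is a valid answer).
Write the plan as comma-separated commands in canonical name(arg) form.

t0: (6, 6) facing S
step 1 (move(3)): (6, 3) facing S
step 2 (move(2)): (6, 1) facing S
minimal: 2 command(s), checked below 2.

move(3), move(2)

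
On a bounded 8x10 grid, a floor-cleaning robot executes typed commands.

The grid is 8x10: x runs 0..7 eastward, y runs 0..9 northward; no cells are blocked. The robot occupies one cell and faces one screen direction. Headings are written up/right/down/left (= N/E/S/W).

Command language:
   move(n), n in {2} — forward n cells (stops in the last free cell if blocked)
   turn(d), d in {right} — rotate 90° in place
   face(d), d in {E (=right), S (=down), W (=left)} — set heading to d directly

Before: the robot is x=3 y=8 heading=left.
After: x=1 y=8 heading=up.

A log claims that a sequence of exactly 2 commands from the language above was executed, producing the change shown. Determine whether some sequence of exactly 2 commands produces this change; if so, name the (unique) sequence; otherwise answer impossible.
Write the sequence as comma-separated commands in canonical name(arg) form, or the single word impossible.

move(2), turn(right)

key: cell and facing (now N) both changed — the 2 commands mix motion and turning
initial: x=3 y=8 heading=left
t=1 move(2) ⇒ x=1 y=8 heading=left
t=2 turn(right) ⇒ x=1 y=8 heading=up
no rival 2-sequence matches.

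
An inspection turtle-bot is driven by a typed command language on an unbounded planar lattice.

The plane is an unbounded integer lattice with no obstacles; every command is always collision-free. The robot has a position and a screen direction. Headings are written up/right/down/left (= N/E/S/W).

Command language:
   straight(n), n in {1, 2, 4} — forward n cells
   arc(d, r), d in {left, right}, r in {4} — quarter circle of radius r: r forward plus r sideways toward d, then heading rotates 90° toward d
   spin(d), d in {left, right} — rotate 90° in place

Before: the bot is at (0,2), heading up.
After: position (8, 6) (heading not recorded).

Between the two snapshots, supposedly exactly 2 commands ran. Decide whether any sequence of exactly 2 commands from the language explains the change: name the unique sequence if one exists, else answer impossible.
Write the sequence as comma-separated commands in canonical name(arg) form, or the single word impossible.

key: order matters: swapping arc(right, 4) and straight(4) lands elsewhere
initial: at (0,2), heading up
1. arc(right, 4) → at (4,6), heading right
2. straight(4) → at (8,6), heading right
uniquely the one of 49 2-step routes that fits.

arc(right, 4), straight(4)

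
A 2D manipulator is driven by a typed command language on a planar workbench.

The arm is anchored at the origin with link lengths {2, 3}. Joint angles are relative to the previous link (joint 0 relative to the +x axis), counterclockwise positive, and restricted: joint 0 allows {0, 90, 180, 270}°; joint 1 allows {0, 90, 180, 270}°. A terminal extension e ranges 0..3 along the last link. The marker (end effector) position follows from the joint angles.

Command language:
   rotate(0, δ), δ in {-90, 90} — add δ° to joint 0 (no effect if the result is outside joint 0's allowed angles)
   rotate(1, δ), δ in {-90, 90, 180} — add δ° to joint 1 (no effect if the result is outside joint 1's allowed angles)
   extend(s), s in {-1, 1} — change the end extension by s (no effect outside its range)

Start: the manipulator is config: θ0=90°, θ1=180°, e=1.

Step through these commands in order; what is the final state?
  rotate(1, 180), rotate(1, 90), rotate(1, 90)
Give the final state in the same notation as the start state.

config: θ0=90°, θ1=180°, e=1

begin: config: θ0=90°, θ1=180°, e=1
step 1 (rotate(1, 180)): config: θ0=90°, θ1=0°, e=1
step 2 (rotate(1, 90)): config: θ0=90°, θ1=90°, e=1
step 3 (rotate(1, 90)): config: θ0=90°, θ1=180°, e=1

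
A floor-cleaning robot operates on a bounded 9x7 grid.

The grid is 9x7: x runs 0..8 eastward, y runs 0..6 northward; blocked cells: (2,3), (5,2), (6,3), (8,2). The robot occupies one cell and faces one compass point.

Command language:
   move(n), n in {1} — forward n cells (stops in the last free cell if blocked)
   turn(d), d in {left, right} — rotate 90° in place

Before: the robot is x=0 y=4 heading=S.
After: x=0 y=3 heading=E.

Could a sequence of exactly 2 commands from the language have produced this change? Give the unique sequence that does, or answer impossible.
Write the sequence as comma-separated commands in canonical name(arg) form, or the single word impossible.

move(1), turn(left)

key: running turn(left) before move(1) would end elsewhere — order is forced
from: x=0 y=4 heading=S
1. move(1) → x=0 y=3 heading=S
2. turn(left) → x=0 y=3 heading=E
no rival 2-sequence matches.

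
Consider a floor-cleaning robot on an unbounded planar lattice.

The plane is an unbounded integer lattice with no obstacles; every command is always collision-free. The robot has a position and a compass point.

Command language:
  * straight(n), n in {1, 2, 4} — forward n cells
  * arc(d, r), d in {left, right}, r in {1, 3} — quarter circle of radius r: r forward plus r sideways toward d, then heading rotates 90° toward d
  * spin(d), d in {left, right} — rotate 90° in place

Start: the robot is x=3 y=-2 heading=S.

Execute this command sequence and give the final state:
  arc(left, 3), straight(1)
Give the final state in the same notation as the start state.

x=7 y=-5 heading=E

start: x=3 y=-2 heading=S
[1] after arc(left, 3): x=6 y=-5 heading=E
[2] after straight(1): x=7 y=-5 heading=E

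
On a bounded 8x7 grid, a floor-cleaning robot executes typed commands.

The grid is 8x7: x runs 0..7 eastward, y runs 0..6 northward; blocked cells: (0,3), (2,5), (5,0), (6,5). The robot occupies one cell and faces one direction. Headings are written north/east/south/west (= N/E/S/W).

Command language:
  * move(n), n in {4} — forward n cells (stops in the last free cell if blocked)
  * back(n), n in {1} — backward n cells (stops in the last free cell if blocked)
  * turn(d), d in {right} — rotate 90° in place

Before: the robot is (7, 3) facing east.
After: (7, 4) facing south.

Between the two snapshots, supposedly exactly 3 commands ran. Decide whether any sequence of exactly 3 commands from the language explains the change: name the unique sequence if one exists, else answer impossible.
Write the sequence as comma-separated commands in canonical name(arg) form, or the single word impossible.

move(4), turn(right), back(1)

key: move(4) runs into the grid edge before its full distance
begin: (7, 3) facing east
[1] after move(4): (7, 3) facing east
[2] after turn(right): (7, 3) facing south
[3] after back(1): (7, 4) facing south
no other 3-command option fits: unique.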